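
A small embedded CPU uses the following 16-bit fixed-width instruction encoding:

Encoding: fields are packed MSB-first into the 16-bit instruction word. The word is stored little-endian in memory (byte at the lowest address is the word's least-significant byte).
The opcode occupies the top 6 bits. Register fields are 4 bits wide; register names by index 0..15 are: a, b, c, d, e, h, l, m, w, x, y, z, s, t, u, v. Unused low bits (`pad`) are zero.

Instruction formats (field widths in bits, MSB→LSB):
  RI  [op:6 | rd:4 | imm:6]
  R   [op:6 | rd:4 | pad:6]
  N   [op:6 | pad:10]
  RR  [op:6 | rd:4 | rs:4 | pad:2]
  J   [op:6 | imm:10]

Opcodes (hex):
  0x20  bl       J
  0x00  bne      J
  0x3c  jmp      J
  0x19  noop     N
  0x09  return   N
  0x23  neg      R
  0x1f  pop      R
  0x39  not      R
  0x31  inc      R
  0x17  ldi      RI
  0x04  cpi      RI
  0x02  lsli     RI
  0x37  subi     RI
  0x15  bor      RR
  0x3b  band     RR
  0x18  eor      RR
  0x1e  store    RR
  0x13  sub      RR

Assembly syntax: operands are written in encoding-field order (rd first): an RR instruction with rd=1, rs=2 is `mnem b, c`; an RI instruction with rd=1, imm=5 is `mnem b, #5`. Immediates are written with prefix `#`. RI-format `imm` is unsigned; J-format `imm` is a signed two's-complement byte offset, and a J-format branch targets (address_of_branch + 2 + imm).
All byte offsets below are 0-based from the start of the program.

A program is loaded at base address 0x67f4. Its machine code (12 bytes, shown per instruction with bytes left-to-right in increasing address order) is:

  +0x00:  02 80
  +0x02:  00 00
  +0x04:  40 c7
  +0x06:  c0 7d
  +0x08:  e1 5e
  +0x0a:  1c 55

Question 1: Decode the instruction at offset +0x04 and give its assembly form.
@+04  little-endian(40 c7) = 0xc740
  op=0xc740>>10=0x31 ⇒ inc (R)
  rd: (w>>6)&0xf=0xd → t

inc t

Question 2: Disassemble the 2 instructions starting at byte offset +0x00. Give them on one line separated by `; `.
off 0x00: read 02 80 as little → 0x8002
  opcode bits[15:10]=0x20: bl/J
  imm: (w>>0)&0x3ff=0x2 → #2
off 0x02: read 00 00 as little → 0x0000
  opcode bits[15:10]=0x0: bne/J
  imm: (w>>0)&0x3ff=0x0 → #0

bl #2; bne #0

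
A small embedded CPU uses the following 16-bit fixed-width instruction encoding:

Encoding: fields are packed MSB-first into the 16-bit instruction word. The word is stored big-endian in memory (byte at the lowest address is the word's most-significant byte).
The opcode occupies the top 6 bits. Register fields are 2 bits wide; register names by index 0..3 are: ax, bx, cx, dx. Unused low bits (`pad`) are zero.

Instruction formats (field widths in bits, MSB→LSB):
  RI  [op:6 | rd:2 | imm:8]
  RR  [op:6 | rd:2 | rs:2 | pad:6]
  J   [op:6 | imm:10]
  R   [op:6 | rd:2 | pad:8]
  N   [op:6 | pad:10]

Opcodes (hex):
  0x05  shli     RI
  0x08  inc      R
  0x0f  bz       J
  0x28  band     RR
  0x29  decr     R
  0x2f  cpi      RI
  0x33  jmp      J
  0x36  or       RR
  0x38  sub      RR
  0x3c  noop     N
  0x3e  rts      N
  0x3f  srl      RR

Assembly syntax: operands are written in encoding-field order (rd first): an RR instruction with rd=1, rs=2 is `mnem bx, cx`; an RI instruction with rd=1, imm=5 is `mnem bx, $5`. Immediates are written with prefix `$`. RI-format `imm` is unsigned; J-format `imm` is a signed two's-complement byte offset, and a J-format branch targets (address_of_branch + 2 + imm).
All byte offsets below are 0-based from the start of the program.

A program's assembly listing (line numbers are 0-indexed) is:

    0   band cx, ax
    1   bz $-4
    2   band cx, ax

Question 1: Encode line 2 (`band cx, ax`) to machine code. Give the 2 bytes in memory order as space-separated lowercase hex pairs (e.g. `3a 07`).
a2 00

L2: band op=0x28:6|rd=2:2|rs=0:2|pad=0:6 ⇒ 0xa200 ⇒ big a2 00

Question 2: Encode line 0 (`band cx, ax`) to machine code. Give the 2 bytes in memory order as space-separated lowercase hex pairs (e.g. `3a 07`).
L0: band op=0x28:6|rd=2:2|rs=0:2|pad=0:6 ⇒ 0xa200 ⇒ big a2 00

a2 00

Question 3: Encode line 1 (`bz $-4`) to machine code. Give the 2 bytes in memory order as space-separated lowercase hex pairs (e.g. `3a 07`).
line 1 (bz): pack op=0xf:6|imm=-4:10 = 0x3ffc; big→ 3f fc

3f fc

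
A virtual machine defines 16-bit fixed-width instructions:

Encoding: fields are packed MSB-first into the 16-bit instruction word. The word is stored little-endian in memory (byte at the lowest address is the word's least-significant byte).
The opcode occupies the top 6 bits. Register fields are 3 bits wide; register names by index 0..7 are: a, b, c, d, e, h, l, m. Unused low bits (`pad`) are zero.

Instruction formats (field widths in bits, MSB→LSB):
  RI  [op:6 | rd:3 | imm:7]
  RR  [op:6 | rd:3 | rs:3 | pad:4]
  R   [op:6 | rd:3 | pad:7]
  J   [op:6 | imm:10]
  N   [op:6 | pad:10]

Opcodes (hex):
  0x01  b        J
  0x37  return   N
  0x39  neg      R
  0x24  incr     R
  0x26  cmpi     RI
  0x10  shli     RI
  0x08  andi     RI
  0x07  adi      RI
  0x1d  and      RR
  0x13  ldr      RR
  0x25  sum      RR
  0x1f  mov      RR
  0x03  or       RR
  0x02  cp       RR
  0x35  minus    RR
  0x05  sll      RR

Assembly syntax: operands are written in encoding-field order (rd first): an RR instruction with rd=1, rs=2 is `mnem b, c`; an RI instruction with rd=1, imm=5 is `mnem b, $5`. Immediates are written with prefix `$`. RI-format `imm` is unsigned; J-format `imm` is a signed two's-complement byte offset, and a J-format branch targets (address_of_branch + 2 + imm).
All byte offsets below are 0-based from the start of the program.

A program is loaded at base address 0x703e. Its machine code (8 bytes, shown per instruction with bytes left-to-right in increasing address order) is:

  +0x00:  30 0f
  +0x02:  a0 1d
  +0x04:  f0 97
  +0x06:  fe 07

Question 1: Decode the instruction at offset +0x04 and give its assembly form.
sum m, m

@+04  little-endian(f0 97) = 0x97f0
  opcode bits[15:10]=0x25: sum/RR
  rd@[9:7]=0x7 ⇒ m
  rs@[6:4]=0x7 ⇒ m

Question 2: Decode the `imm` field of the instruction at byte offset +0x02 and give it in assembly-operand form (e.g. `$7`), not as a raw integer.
+0x02: a0 1d ⇒ word 0x1da0 (little)
  top 6b → 0x7 → adi [RI]
  rd: (w>>7)&0x7=0x3 → d
  imm: (w>>0)&0x7f=0x20 → $32

$32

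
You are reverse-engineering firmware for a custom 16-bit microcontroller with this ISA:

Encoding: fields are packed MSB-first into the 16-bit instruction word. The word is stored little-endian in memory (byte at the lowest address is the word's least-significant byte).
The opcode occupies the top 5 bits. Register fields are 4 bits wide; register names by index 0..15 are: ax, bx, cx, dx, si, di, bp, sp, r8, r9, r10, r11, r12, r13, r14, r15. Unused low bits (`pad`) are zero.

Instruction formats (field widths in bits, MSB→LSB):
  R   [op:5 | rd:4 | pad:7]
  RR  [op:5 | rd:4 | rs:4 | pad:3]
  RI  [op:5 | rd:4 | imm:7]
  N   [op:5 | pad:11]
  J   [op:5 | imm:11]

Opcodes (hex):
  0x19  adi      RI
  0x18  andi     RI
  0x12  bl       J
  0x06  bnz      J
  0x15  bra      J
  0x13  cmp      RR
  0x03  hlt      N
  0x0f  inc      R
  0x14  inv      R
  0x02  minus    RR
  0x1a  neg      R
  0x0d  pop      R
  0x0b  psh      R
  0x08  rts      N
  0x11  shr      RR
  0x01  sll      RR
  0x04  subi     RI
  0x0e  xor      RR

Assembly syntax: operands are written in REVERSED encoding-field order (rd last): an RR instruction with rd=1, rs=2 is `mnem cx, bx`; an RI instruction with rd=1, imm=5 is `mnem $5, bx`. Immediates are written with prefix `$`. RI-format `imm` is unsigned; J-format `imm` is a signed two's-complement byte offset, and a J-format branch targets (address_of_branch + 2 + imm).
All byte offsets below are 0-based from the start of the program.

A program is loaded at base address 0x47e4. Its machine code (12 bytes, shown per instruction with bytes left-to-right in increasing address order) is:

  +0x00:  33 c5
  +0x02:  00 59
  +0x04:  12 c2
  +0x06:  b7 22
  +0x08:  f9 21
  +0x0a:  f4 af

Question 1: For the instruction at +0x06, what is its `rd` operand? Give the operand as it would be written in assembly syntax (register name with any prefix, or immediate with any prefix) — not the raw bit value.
di

+0x06: b7 22 ⇒ word 0x22b7 (little)
  top 5b → 0x4 → subi [RI]
  [10:7] rd=5 = di
  [6:0] imm=55 = $55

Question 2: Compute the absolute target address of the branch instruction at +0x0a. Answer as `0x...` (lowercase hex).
@+0a  little-endian(f4 af) = 0xaff4
  top 5b → 0x15 → bra [J]
  [10:0] imm=2036 (s11→-12) = $-12
  target = base 0x47e4 + off 0x0a + 2 + imm -12 = 0x47e4

0x47e4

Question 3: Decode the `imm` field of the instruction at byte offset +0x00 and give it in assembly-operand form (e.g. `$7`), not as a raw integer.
[00] 33 c5 → 0xc533
  opcode bits[15:11]=0x18: andi/RI
  rd@[10:7]=0xa ⇒ r10
  imm@[6:0]=0x33 ⇒ $51

$51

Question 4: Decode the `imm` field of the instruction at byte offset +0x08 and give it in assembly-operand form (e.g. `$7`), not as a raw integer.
+0x08: f9 21 ⇒ word 0x21f9 (little)
  op=0x21f9>>11=0x4 ⇒ subi (RI)
  rd: (w>>7)&0xf=0x3 → dx
  imm: (w>>0)&0x7f=0x79 → $121

$121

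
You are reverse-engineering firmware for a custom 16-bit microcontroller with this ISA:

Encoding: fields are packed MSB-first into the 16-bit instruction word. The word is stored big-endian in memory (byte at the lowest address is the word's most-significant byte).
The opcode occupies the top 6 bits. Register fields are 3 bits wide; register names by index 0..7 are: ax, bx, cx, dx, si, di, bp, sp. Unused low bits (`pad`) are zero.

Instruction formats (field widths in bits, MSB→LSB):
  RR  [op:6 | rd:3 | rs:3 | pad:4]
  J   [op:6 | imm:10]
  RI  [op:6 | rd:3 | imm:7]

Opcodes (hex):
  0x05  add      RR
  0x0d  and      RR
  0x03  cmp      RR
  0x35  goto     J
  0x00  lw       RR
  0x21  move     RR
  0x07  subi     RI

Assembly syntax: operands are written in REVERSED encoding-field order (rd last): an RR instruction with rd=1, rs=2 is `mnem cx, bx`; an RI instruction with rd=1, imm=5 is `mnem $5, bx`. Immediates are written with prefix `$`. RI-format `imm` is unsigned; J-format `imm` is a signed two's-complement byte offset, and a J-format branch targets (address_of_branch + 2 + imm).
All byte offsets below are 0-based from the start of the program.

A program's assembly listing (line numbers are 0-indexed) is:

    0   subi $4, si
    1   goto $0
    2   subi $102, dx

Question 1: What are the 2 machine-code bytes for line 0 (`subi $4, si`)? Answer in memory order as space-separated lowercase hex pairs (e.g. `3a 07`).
0. subi fields op=0x7:6|rd=4:3|imm=4:7 → word 1e04h → 1e 04

1e 04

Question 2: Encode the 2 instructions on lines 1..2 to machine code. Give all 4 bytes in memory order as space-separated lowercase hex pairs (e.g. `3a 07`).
d4 00 1d e6

1. goto fields op=0x35:6|imm=0:10 → word d400h → d4 00
2. subi fields op=0x7:6|rd=3:3|imm=102:7 → word 1de6h → 1d e6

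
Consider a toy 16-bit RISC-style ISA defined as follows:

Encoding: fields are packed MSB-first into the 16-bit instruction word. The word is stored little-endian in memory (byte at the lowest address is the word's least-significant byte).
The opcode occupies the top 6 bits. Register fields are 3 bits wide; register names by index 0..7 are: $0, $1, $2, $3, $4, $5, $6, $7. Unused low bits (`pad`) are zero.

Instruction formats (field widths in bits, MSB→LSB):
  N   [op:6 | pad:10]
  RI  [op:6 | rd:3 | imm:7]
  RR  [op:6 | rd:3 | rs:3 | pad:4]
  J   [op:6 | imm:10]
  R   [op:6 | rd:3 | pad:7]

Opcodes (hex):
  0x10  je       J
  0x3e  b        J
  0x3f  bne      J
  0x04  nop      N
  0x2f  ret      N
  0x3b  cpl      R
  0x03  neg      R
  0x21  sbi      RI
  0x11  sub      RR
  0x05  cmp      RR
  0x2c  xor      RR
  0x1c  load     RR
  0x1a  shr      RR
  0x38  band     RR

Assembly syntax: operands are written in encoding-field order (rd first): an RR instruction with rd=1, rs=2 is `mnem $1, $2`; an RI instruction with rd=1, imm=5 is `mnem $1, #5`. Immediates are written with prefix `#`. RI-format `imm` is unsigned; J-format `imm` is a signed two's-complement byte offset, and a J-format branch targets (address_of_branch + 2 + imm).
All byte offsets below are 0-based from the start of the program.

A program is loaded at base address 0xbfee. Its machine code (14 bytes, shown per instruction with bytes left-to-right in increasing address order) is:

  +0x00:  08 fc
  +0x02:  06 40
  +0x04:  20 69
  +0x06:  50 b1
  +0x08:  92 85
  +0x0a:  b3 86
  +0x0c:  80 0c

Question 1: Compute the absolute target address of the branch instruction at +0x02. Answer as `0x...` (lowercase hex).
0xbff8

@+02  little-endian(06 40) = 0x4006
  op=0x4006>>10=0x10 ⇒ je (J)
  imm: (w>>0)&0x3ff=0x6 → #6
  target = base 0xbfee + off 0x02 + 2 + imm 6 = 0xbff8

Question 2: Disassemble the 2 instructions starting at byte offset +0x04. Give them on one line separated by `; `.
[04] 20 69 → 0x6920
  top 6b → 0x1a → shr [RR]
  [9:7] rd=2 = $2
  [6:4] rs=2 = $2
[06] 50 b1 → 0xb150
  top 6b → 0x2c → xor [RR]
  [9:7] rd=2 = $2
  [6:4] rs=5 = $5

shr $2, $2; xor $2, $5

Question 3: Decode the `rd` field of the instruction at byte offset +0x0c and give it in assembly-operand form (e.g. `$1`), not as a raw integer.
$1

+0x0c: 80 0c ⇒ word 0x0c80 (little)
  op=0x0c80>>10=0x3 ⇒ neg (R)
  [9:7] rd=1 = $1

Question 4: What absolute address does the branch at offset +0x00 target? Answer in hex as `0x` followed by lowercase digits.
0xbff8

@+00  little-endian(08 fc) = 0xfc08
  opcode bits[15:10]=0x3f: bne/J
  imm@[9:0]=0x8 ⇒ #8
  target = base 0xbfee + off 0x00 + 2 + imm 8 = 0xbff8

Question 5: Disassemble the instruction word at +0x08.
@+08  little-endian(92 85) = 0x8592
  op=0x8592>>10=0x21 ⇒ sbi (RI)
  rd: (w>>7)&0x7=0x3 → $3
  imm: (w>>0)&0x7f=0x12 → #18

sbi $3, #18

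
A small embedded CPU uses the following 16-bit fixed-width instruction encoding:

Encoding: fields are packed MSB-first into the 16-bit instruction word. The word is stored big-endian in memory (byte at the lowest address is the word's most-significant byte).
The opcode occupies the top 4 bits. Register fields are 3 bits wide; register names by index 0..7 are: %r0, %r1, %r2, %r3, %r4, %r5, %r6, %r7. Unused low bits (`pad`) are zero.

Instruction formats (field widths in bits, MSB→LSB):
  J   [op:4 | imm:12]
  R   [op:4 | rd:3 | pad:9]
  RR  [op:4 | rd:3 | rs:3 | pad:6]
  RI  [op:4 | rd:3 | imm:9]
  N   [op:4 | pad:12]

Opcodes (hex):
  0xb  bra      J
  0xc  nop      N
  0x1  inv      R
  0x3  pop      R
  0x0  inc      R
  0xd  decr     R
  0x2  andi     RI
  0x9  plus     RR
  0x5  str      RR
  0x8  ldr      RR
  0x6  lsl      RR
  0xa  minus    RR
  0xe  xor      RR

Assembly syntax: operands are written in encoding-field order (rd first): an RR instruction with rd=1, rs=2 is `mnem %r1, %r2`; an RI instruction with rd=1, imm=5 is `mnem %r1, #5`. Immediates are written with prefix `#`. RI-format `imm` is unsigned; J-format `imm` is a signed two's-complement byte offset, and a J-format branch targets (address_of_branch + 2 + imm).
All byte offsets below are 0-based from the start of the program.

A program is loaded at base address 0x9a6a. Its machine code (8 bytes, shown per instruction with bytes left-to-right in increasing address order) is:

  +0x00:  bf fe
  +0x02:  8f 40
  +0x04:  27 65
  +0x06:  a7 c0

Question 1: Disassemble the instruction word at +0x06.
off 0x06: read a7 c0 as big → 0xa7c0
  op=0xa7c0>>12=0xa ⇒ minus (RR)
  [11:9] rd=3 = %r3
  [8:6] rs=7 = %r7

minus %r3, %r7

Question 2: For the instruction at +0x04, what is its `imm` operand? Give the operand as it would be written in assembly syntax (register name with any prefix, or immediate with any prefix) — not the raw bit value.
+0x04: 27 65 ⇒ word 0x2765 (big)
  op=0x2765>>12=0x2 ⇒ andi (RI)
  rd: (w>>9)&0x7=0x3 → %r3
  imm: (w>>0)&0x1ff=0x165 → #357

#357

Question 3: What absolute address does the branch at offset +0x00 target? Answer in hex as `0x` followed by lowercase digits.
0x9a6a

off 0x00: read bf fe as big → 0xbffe
  top 4b → 0xb → bra [J]
  imm: (w>>0)&0xfff=0xffe (s12→-2) → #-2
  target = base 0x9a6a + off 0x00 + 2 + imm -2 = 0x9a6a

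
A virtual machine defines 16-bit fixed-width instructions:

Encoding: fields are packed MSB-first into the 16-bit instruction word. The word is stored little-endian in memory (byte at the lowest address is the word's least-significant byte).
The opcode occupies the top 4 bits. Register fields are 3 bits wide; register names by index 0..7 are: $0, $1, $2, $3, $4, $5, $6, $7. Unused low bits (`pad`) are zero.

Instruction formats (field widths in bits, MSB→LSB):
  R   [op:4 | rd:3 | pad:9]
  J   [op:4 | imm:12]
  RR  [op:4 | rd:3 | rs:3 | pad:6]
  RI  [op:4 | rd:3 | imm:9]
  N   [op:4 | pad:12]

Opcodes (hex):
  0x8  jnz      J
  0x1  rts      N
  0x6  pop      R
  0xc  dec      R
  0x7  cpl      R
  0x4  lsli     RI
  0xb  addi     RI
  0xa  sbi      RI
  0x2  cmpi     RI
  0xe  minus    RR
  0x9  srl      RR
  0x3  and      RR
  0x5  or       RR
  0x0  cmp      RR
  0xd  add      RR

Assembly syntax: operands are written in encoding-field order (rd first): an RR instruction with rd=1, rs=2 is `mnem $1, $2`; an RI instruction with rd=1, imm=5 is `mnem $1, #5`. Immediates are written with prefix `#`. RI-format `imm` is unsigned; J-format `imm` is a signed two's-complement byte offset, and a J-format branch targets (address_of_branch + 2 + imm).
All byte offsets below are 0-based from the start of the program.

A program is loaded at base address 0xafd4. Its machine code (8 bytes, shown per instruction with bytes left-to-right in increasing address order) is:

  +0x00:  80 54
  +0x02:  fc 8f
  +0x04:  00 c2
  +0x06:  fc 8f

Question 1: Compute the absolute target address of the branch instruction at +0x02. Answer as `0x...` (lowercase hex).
off 0x02: read fc 8f as little → 0x8ffc
  opcode bits[15:12]=0x8: jnz/J
  [11:0] imm=4092 (s12→-4) = #-4
  target = base 0xafd4 + off 0x02 + 2 + imm -4 = 0xafd4

0xafd4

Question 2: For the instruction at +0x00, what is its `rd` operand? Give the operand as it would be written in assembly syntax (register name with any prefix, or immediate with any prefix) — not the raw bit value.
$2

+0x00: 80 54 ⇒ word 0x5480 (little)
  top 4b → 0x5 → or [RR]
  rd: (w>>9)&0x7=0x2 → $2
  rs: (w>>6)&0x7=0x2 → $2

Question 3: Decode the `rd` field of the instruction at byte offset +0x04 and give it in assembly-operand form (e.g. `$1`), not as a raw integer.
$1

+0x04: 00 c2 ⇒ word 0xc200 (little)
  opcode bits[15:12]=0xc: dec/R
  rd: (w>>9)&0x7=0x1 → $1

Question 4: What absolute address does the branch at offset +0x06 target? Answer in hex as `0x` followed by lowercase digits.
0xafd8

@+06  little-endian(fc 8f) = 0x8ffc
  opcode bits[15:12]=0x8: jnz/J
  imm: (w>>0)&0xfff=0xffc (s12→-4) → #-4
  target = base 0xafd4 + off 0x06 + 2 + imm -4 = 0xafd8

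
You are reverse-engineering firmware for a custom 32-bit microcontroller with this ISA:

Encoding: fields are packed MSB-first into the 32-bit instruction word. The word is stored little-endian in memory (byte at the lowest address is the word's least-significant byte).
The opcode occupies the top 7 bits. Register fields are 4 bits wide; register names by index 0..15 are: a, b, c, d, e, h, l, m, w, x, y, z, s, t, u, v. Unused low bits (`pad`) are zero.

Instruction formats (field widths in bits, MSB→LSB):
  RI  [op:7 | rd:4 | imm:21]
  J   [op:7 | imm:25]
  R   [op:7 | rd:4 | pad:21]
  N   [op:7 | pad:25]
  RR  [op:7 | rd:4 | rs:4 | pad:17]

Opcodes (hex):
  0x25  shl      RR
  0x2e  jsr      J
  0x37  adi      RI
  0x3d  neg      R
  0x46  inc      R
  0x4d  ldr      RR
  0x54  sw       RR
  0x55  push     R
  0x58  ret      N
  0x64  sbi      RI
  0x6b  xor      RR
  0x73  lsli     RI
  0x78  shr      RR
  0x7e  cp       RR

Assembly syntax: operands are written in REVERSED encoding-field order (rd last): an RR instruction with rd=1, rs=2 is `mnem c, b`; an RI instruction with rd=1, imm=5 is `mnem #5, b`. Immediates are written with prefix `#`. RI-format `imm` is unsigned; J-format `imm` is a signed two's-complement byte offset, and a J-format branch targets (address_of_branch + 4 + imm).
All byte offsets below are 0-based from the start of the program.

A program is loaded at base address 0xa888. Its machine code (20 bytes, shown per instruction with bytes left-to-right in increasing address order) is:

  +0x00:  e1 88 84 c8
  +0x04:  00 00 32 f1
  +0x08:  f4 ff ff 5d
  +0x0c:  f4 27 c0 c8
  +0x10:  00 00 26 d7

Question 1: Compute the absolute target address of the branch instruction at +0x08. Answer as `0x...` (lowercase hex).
+0x08: f4 ff ff 5d ⇒ word 0x5dfffff4 (little)
  top 7b → 0x2e → jsr [J]
  imm: (w>>0)&0x1ffffff=0x1fffff4 (s25→-12) → #-12
  target = base 0xa888 + off 0x08 + 4 + imm -12 = 0xa888

0xa888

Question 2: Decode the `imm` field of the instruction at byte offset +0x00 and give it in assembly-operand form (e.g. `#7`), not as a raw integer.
#297185

@+00  little-endian(e1 88 84 c8) = 0xc88488e1
  op=0xc88488e1>>25=0x64 ⇒ sbi (RI)
  [24:21] rd=4 = e
  [20:0] imm=297185 = #297185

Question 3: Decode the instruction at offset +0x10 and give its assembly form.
+0x10: 00 00 26 d7 ⇒ word 0xd7260000 (little)
  opcode bits[31:25]=0x6b: xor/RR
  rd@[24:21]=0x9 ⇒ x
  rs@[20:17]=0x3 ⇒ d

xor d, x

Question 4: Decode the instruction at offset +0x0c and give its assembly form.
@+0c  little-endian(f4 27 c0 c8) = 0xc8c027f4
  op=0xc8c027f4>>25=0x64 ⇒ sbi (RI)
  [24:21] rd=6 = l
  [20:0] imm=10228 = #10228

sbi #10228, l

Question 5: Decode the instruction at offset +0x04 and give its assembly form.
+0x04: 00 00 32 f1 ⇒ word 0xf1320000 (little)
  op=0xf1320000>>25=0x78 ⇒ shr (RR)
  rd: (w>>21)&0xf=0x9 → x
  rs: (w>>17)&0xf=0x9 → x

shr x, x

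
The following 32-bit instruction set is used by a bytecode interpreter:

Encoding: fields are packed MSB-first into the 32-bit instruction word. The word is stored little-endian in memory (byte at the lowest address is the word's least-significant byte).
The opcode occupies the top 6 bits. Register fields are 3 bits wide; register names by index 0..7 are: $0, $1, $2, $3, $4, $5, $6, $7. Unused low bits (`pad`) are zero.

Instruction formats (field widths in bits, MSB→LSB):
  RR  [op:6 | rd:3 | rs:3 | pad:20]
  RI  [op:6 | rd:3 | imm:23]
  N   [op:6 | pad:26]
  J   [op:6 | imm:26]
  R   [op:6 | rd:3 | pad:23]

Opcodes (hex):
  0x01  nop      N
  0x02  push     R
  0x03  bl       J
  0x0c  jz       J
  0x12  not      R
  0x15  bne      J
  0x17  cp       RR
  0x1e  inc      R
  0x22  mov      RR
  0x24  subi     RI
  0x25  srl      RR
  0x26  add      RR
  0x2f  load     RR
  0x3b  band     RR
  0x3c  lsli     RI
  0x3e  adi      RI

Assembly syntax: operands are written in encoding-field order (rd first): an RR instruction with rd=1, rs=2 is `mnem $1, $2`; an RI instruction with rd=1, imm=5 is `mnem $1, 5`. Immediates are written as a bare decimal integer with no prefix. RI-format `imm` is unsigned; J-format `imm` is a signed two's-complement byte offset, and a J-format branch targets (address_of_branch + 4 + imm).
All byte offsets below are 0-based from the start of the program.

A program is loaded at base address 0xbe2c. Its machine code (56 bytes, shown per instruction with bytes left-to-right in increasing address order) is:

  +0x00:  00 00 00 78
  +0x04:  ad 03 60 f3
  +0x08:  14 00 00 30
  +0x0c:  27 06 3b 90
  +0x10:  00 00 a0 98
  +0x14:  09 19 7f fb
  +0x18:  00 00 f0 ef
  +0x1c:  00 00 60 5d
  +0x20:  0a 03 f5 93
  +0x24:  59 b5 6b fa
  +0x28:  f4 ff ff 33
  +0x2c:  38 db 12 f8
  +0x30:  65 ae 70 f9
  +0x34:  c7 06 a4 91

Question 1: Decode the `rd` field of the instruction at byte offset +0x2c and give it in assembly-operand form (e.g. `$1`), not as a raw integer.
+0x2c: 38 db 12 f8 ⇒ word 0xf812db38 (little)
  opcode bits[31:26]=0x3e: adi/RI
  rd@[25:23]=0x0 ⇒ $0
  imm@[22:0]=0x12db38 ⇒ 1235768

$0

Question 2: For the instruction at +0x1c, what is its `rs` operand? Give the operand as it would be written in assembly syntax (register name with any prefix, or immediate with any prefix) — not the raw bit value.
[1c] 00 00 60 5d → 0x5d600000
  op=0x5d600000>>26=0x17 ⇒ cp (RR)
  rd: (w>>23)&0x7=0x2 → $2
  rs: (w>>20)&0x7=0x6 → $6

$6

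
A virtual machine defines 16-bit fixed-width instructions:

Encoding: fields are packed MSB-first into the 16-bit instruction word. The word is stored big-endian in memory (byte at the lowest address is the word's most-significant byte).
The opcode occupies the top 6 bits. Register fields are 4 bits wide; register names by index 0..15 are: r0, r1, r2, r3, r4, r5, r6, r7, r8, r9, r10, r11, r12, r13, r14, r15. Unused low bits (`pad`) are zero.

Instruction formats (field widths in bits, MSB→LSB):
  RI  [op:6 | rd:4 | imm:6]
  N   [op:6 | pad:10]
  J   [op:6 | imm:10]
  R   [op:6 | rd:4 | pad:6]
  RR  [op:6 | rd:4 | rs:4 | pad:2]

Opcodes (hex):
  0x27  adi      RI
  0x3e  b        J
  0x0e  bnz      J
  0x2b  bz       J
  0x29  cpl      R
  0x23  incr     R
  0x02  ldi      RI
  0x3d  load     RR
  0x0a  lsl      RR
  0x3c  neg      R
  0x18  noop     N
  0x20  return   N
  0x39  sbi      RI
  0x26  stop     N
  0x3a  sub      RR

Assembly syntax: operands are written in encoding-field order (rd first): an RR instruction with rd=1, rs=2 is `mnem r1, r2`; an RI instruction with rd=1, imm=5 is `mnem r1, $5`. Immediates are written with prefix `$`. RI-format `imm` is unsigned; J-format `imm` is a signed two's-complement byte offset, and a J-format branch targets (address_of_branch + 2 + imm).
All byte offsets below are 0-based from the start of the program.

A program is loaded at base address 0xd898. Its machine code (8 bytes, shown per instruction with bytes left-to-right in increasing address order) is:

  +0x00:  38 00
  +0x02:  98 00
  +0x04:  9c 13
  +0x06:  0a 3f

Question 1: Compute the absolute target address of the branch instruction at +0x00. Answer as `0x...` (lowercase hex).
0xd89a

@+00  big-endian(38 00) = 0x3800
  opcode bits[15:10]=0xe: bnz/J
  [9:0] imm=0 = $0
  target = base 0xd898 + off 0x00 + 2 + imm 0 = 0xd89a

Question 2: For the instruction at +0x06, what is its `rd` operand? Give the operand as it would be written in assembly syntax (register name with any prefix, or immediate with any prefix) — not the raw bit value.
+0x06: 0a 3f ⇒ word 0x0a3f (big)
  top 6b → 0x2 → ldi [RI]
  rd: (w>>6)&0xf=0x8 → r8
  imm: (w>>0)&0x3f=0x3f → $63

r8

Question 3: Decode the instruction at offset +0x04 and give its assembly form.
[04] 9c 13 → 0x9c13
  top 6b → 0x27 → adi [RI]
  rd@[9:6]=0x0 ⇒ r0
  imm@[5:0]=0x13 ⇒ $19

adi r0, $19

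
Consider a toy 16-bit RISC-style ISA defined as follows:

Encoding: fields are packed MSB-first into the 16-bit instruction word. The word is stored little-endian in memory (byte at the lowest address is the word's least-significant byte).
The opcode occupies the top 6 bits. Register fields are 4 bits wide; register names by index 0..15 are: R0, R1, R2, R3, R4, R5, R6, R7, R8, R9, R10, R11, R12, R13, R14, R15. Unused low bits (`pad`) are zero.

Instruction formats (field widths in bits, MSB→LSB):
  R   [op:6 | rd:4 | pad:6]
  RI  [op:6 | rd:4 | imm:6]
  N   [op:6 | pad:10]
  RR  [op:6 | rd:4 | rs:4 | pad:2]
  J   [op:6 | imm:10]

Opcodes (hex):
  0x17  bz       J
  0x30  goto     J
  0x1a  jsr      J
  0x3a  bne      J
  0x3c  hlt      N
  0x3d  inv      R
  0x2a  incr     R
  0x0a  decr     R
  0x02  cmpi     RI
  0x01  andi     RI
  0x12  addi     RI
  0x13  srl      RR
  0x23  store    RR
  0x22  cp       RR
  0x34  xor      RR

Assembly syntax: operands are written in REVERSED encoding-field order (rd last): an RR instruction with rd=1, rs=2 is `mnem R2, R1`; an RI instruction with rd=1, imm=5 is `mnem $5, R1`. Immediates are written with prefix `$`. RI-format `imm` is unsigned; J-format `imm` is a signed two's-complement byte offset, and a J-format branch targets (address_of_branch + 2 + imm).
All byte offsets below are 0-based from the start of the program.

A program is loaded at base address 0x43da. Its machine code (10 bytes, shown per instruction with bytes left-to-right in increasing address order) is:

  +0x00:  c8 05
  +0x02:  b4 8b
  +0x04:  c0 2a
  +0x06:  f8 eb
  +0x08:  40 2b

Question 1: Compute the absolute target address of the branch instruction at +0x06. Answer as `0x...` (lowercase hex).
0x43da

+0x06: f8 eb ⇒ word 0xebf8 (little)
  op=0xebf8>>10=0x3a ⇒ bne (J)
  imm@[9:0]=0x3f8 (s10→-8) ⇒ $-8
  target = base 0x43da + off 0x06 + 2 + imm -8 = 0x43da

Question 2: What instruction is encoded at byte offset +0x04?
decr R11

@+04  little-endian(c0 2a) = 0x2ac0
  op=0x2ac0>>10=0xa ⇒ decr (R)
  rd@[9:6]=0xb ⇒ R11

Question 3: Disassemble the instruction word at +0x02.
+0x02: b4 8b ⇒ word 0x8bb4 (little)
  op=0x8bb4>>10=0x22 ⇒ cp (RR)
  [9:6] rd=14 = R14
  [5:2] rs=13 = R13

cp R13, R14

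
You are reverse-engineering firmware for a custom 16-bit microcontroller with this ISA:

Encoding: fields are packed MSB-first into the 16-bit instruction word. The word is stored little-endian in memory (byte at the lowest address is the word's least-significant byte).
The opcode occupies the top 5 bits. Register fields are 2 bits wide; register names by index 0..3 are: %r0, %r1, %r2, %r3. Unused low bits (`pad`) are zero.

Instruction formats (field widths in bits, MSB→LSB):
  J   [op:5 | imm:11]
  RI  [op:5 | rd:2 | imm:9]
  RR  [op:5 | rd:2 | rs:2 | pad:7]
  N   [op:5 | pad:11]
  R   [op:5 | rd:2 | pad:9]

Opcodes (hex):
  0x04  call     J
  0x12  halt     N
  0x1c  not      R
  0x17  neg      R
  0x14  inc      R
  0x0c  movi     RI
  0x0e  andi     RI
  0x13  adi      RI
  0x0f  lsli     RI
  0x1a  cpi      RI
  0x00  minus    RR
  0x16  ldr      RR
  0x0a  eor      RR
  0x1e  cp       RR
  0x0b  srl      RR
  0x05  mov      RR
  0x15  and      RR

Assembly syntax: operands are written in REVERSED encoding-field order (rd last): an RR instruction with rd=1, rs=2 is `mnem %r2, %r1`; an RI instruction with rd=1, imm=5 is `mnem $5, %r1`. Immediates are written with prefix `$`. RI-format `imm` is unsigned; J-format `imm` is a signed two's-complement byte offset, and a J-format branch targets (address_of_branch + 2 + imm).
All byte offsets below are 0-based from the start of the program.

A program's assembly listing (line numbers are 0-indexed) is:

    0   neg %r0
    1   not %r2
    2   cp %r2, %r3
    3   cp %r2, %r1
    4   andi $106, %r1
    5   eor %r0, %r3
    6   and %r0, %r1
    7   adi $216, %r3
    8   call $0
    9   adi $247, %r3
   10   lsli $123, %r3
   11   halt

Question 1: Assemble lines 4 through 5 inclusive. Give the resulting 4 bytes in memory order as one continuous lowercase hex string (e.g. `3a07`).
6a720056

4. andi fields op=0xe:5|rd=1:2|imm=106:9 → word 726ah → 6a 72
5. eor fields op=0xa:5|rd=3:2|rs=0:2|pad=0:7 → word 5600h → 00 56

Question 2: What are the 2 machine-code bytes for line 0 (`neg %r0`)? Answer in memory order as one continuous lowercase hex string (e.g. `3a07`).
line 0 (neg): pack op=0x17:5|rd=0:2|pad=0:9 = 0xb800; little→ 00 b8

00b8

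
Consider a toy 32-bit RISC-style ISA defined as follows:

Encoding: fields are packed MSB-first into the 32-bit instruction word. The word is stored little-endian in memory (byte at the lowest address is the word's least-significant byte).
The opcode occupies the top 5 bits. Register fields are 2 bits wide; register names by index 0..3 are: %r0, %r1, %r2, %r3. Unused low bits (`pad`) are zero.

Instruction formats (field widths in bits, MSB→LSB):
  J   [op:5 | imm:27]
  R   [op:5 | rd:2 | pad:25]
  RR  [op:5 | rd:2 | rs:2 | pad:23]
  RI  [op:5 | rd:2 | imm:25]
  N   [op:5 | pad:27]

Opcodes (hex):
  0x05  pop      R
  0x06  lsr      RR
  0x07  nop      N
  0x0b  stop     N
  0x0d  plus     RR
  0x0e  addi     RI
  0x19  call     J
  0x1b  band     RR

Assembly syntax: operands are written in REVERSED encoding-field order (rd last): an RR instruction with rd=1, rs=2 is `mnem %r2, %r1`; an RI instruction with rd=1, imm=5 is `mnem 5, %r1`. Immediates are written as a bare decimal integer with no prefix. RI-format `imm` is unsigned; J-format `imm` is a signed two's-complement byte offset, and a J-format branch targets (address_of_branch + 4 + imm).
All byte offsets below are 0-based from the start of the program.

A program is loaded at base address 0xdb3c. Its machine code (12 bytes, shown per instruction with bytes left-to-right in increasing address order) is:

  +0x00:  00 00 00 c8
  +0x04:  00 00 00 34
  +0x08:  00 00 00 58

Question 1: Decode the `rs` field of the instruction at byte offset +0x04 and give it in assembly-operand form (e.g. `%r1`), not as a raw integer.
@+04  little-endian(00 00 00 34) = 0x34000000
  op=0x34000000>>27=0x6 ⇒ lsr (RR)
  [26:25] rd=2 = %r2
  [24:23] rs=0 = %r0

%r0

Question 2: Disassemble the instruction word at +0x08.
@+08  little-endian(00 00 00 58) = 0x58000000
  top 5b → 0xb → stop [N]

stop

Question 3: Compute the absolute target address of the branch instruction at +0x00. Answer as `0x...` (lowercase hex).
0xdb40

[00] 00 00 00 c8 → 0xc8000000
  top 5b → 0x19 → call [J]
  imm: (w>>0)&0x7ffffff=0x0 → 0
  target = base 0xdb3c + off 0x00 + 4 + imm 0 = 0xdb40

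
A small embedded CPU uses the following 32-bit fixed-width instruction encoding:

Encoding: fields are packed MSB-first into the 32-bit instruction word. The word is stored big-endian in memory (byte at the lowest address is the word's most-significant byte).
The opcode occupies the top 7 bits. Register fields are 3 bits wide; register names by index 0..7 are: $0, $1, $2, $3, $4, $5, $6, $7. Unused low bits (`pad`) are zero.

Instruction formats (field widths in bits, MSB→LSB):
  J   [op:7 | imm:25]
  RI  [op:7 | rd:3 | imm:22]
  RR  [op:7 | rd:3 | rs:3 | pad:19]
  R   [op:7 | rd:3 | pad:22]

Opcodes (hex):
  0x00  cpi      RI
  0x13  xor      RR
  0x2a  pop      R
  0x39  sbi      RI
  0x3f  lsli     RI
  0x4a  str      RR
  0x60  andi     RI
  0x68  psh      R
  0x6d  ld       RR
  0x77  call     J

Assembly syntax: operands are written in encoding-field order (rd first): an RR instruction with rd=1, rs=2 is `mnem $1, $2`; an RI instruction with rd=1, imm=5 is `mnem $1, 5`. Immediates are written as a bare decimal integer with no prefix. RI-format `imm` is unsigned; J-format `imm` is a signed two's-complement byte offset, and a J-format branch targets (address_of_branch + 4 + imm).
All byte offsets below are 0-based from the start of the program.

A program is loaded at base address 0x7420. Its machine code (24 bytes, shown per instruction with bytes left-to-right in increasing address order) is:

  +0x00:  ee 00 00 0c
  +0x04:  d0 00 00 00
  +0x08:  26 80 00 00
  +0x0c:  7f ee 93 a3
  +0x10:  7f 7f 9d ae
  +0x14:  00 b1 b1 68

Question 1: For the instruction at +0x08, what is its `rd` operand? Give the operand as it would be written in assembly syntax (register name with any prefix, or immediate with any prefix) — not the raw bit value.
off 0x08: read 26 80 00 00 as big → 0x26800000
  opcode bits[31:25]=0x13: xor/RR
  rd: (w>>22)&0x7=0x2 → $2
  rs: (w>>19)&0x7=0x0 → $0

$2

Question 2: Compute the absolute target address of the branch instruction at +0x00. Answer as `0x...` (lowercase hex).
+0x00: ee 00 00 0c ⇒ word 0xee00000c (big)
  top 7b → 0x77 → call [J]
  imm: (w>>0)&0x1ffffff=0xc → 12
  target = base 0x7420 + off 0x00 + 4 + imm 12 = 0x7430

0x7430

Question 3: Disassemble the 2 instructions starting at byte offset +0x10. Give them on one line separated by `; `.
lsli $5, 4169134; cpi $2, 3256680

+0x10: 7f 7f 9d ae ⇒ word 0x7f7f9dae (big)
  opcode bits[31:25]=0x3f: lsli/RI
  rd: (w>>22)&0x7=0x5 → $5
  imm: (w>>0)&0x3fffff=0x3f9dae → 4169134
+0x14: 00 b1 b1 68 ⇒ word 0x00b1b168 (big)
  opcode bits[31:25]=0x0: cpi/RI
  rd: (w>>22)&0x7=0x2 → $2
  imm: (w>>0)&0x3fffff=0x31b168 → 3256680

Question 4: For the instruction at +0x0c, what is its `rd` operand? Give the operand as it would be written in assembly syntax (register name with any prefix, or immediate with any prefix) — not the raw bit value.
$7

off 0x0c: read 7f ee 93 a3 as big → 0x7fee93a3
  opcode bits[31:25]=0x3f: lsli/RI
  rd: (w>>22)&0x7=0x7 → $7
  imm: (w>>0)&0x3fffff=0x2e93a3 → 3052451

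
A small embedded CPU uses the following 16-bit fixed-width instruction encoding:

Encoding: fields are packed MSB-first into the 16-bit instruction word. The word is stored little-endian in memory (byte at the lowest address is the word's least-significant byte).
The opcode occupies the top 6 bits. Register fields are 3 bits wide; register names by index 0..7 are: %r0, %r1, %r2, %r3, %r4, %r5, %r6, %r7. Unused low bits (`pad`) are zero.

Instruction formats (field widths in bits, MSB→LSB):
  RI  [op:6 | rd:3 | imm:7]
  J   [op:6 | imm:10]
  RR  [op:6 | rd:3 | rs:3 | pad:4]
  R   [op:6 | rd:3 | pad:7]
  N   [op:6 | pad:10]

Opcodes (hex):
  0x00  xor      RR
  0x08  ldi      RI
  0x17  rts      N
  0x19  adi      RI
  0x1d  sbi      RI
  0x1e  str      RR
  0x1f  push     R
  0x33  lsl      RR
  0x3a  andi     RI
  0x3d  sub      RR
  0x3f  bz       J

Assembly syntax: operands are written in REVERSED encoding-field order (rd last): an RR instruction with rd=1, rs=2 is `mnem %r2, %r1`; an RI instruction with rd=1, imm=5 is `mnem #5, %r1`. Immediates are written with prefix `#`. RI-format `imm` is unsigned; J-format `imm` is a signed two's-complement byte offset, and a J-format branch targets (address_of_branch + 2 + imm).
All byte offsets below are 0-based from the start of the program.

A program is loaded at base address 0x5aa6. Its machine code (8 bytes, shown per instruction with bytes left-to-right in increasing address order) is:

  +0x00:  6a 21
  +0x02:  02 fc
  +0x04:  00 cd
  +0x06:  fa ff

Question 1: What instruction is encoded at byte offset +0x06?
bz #-6

+0x06: fa ff ⇒ word 0xfffa (little)
  op=0xfffa>>10=0x3f ⇒ bz (J)
  imm@[9:0]=0x3fa (s10→-6) ⇒ #-6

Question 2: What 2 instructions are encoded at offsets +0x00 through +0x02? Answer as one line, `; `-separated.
ldi #106, %r2; bz #2

+0x00: 6a 21 ⇒ word 0x216a (little)
  op=0x216a>>10=0x8 ⇒ ldi (RI)
  [9:7] rd=2 = %r2
  [6:0] imm=106 = #106
+0x02: 02 fc ⇒ word 0xfc02 (little)
  op=0xfc02>>10=0x3f ⇒ bz (J)
  [9:0] imm=2 = #2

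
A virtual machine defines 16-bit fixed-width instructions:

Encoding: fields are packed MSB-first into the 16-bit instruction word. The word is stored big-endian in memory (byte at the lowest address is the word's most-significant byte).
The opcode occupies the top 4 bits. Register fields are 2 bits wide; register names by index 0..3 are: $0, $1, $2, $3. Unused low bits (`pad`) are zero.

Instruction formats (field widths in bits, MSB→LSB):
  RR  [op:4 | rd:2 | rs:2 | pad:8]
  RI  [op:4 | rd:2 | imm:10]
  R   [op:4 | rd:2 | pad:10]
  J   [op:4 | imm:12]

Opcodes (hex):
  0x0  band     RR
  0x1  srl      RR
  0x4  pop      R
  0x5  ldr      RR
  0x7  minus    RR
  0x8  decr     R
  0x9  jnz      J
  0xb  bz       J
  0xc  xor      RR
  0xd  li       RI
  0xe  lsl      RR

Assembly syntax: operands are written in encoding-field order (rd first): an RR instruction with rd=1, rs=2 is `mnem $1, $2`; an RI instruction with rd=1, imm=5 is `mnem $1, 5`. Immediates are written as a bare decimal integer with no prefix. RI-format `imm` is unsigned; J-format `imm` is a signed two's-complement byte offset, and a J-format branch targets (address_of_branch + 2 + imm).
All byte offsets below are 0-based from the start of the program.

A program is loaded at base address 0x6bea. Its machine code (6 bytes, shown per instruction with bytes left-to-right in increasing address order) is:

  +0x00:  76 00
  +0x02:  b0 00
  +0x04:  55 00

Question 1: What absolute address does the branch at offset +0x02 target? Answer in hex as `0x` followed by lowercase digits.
0x6bee

[02] b0 00 → 0xb000
  opcode bits[15:12]=0xb: bz/J
  imm@[11:0]=0x0 ⇒ 0
  target = base 0x6bea + off 0x02 + 2 + imm 0 = 0x6bee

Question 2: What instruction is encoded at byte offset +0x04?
@+04  big-endian(55 00) = 0x5500
  op=0x5500>>12=0x5 ⇒ ldr (RR)
  [11:10] rd=1 = $1
  [9:8] rs=1 = $1

ldr $1, $1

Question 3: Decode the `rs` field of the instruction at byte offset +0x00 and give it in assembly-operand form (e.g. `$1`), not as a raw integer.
off 0x00: read 76 00 as big → 0x7600
  op=0x7600>>12=0x7 ⇒ minus (RR)
  [11:10] rd=1 = $1
  [9:8] rs=2 = $2

$2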